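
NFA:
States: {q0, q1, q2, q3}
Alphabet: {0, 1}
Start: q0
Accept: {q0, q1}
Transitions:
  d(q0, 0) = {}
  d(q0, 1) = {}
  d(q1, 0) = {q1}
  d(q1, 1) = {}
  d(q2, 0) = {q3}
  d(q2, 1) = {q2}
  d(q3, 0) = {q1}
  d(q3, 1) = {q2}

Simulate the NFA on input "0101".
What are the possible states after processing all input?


Start: {q0}
  --0--> {}
  --1--> {}
  --0--> {}
  --1--> {}

{} (empty set, no valid transitions)


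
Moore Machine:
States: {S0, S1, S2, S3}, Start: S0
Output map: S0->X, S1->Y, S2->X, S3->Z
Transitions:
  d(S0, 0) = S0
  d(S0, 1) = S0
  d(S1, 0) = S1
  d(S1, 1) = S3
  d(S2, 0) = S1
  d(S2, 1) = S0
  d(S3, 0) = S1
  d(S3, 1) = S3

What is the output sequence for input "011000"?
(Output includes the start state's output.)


Start: S0 (output X)
  --0--> S0 (output X)
  --1--> S0 (output X)
  --1--> S0 (output X)
  --0--> S0 (output X)
  --0--> S0 (output X)
  --0--> S0 (output X)

"XXXXXXX"


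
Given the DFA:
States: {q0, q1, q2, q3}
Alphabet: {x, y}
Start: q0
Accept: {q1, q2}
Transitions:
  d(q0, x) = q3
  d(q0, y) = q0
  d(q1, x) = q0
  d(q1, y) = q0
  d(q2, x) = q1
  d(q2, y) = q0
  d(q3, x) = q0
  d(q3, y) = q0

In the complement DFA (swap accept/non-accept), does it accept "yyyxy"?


Trace: q0 -> q0 -> q0 -> q0 -> q3 -> q0
Final: q0
Original accept: {q1, q2}
Complement: q0 is not in original accept

Yes, complement accepts (original rejects)


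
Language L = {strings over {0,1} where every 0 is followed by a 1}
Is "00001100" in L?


'00' present: True; ends with '0': True

No, "00001100" is not in L


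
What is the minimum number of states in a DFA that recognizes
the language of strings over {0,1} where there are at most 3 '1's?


States: count = 0, 1, ..., 3 (all accepting; 4 states), plus a dead state for count > 3.
Total: 4 + 1 = 5.

5


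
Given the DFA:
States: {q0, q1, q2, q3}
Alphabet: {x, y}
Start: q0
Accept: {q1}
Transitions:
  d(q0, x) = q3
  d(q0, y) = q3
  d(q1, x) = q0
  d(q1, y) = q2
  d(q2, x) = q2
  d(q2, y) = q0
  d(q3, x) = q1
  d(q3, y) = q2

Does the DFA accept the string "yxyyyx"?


Trace: q0 -> q3 -> q1 -> q2 -> q0 -> q3 -> q1
Final state: q1
Accept states: {q1}

Yes, accepted (final state q1 is an accept state)


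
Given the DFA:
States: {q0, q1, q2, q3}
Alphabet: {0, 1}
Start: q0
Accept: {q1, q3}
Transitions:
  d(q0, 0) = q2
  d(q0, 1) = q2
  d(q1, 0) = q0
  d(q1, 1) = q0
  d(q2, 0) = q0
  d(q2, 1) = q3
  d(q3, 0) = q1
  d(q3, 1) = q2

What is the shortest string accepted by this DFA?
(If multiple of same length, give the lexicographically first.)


BFS by string length (lex-first path to each state shown):
  len 0: q0<-""
  len 1: q2<-"0"
  len 2: q0<-"00", q3<-"01"
Found accept state at length 2.

"01"


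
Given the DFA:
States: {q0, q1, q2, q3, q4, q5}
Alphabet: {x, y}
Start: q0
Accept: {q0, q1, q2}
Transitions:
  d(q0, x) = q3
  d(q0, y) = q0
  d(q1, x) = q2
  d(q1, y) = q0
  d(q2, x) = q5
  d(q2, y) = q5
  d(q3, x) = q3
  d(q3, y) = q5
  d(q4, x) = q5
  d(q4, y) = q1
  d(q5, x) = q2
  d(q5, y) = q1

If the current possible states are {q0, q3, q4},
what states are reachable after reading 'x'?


Apply transition on 'x' from each current state:
  d(q0, x) = q3
  d(q3, x) = q3
  d(q4, x) = q5

{q3, q5}


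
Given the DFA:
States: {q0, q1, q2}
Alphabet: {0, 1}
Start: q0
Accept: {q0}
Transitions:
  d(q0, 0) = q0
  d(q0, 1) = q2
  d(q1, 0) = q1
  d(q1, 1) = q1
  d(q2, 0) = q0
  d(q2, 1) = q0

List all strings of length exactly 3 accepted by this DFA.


All strings of length 3: 8 total
Accepted: 5

"000", "010", "011", "100", "110"


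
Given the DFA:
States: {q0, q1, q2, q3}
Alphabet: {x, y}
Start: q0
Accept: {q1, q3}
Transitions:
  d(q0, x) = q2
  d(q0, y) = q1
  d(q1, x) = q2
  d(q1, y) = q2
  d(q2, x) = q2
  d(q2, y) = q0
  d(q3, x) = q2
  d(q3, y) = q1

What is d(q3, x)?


Looking up transition d(q3, x)

q2


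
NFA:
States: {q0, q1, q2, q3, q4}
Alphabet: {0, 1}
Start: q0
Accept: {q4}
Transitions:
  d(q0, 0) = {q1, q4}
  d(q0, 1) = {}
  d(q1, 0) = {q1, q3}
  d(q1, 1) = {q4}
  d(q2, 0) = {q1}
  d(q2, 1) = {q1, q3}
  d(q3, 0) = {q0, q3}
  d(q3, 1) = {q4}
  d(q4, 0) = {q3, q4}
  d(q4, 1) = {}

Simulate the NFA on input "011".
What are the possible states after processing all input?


Start: {q0}
  --0--> {q1, q4}
  --1--> {q4}
  --1--> {}

{} (empty set, no valid transitions)


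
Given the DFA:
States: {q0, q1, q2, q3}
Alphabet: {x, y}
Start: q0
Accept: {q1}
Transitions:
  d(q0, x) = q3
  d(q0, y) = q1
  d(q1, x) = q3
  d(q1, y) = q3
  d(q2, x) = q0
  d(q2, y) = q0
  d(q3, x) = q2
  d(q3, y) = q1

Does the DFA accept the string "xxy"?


Trace: q0 -> q3 -> q2 -> q0
Final state: q0
Accept states: {q1}

No, rejected (final state q0 is not an accept state)


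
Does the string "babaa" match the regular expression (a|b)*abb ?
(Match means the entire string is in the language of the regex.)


|string| = 5; first = 'b'; last = 'a'

No, "babaa" does not match (a|b)*abb


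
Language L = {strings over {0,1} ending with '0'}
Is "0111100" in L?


last symbol = '0'

Yes, "0111100" is in L


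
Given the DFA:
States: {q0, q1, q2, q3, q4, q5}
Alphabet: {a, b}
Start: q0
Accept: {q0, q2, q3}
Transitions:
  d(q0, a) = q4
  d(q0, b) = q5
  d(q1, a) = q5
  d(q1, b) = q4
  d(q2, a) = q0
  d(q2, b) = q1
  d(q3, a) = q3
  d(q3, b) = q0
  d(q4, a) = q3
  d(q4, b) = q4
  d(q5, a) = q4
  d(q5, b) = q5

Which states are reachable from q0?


BFS from q0:
  layer 0: {q0}
  layer 1: {q4, q5}
  layer 2: {q3}

{q0, q3, q4, q5}


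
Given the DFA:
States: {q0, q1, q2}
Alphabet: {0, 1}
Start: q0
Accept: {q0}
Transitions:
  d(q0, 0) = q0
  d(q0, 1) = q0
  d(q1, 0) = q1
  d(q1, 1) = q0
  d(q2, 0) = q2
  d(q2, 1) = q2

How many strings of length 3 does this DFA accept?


Enumerating all length-3 strings:
  "000" -> q0 [accept]
  "001" -> q0 [accept]
  "010" -> q0 [accept]
  "011" -> q0 [accept]
  "100" -> q0 [accept]
  "101" -> q0 [accept]
  "110" -> q0 [accept]
  "111" -> q0 [accept]

8 out of 8


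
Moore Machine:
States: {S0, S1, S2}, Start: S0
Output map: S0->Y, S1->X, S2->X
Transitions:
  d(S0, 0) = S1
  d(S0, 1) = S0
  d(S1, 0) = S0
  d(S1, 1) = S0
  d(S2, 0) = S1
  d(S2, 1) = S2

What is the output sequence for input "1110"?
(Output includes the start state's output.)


Start: S0 (output Y)
  --1--> S0 (output Y)
  --1--> S0 (output Y)
  --1--> S0 (output Y)
  --0--> S1 (output X)

"YYYYX"


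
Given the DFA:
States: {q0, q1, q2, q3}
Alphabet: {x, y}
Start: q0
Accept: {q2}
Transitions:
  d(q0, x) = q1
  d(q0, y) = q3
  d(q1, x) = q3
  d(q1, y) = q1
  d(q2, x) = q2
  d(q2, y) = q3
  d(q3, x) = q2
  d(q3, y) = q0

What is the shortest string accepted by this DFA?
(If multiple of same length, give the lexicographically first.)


BFS by string length (lex-first path to each state shown):
  len 0: q0<-""
  len 1: q1<-"x", q3<-"y"
  len 2: q0<-"yy", q1<-"xy", q2<-"yx", q3<-"xx"
Found accept state at length 2.

"yx"


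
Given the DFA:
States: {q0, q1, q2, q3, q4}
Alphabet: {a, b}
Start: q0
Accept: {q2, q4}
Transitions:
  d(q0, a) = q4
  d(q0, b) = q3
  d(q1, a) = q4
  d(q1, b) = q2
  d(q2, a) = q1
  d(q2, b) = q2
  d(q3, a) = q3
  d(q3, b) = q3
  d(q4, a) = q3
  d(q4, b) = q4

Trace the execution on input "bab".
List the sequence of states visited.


Input: bab
d(q0, b) = q3
d(q3, a) = q3
d(q3, b) = q3


q0 -> q3 -> q3 -> q3


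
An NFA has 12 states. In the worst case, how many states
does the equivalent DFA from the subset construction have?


Subset construction: one DFA state per subset of NFA states.
2^12 = 4096

4096


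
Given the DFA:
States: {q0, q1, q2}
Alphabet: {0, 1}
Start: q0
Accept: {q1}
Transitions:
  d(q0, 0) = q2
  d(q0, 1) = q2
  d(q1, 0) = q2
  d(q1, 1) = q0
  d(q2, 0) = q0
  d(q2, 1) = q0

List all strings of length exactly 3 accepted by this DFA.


All strings of length 3: 8 total
Accepted: 0

None


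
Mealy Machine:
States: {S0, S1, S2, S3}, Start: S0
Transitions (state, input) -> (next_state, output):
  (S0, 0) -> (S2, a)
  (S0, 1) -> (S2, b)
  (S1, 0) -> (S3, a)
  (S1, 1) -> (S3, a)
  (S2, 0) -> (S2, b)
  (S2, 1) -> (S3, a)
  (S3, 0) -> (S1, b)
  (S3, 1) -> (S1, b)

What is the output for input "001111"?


Step-by-step:
  (S0, 0) -> (S2, a)
  (S2, 0) -> (S2, b)
  (S2, 1) -> (S3, a)
  (S3, 1) -> (S1, b)
  (S1, 1) -> (S3, a)
  (S3, 1) -> (S1, b)

"ababab"


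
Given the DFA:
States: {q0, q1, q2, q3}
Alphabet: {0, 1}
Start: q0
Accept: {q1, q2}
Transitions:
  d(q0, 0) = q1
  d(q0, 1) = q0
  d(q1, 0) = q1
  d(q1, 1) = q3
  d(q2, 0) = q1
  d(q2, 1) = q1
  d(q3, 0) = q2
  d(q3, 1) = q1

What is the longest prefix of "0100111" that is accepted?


Run the DFA, marking each prefix where the state is accepting:
  "" -> q0 [reject]
  "0" -> q1 [accept]
  "01" -> q3 [reject]
  "010" -> q2 [accept]
  "0100" -> q1 [accept]
  "01001" -> q3 [reject]
  "010011" -> q1 [accept]
  "0100111" -> q3 [reject]

"010011"


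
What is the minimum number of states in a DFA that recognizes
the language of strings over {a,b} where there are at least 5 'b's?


States: count = 0, 1, ..., 4, and a final '>= 5' state.
Total: 5 + 1 = 6. Accept = '>= 5' state.

6


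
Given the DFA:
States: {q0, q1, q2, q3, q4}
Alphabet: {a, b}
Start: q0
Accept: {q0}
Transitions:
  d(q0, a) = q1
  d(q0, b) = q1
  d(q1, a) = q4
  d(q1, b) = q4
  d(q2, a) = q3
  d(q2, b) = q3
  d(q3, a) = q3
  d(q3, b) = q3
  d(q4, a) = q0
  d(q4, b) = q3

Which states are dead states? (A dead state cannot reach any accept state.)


Forward reachability from each state:
  q0 -> reaches accept state q0 (live)
  q1 -> reaches accept state q0 (live)
  q2 -> reaches {q2, q3}, no accept state (dead)
  q3 -> reaches {q3}, no accept state (dead)
  q4 -> reaches accept state q0 (live)

{q2, q3}


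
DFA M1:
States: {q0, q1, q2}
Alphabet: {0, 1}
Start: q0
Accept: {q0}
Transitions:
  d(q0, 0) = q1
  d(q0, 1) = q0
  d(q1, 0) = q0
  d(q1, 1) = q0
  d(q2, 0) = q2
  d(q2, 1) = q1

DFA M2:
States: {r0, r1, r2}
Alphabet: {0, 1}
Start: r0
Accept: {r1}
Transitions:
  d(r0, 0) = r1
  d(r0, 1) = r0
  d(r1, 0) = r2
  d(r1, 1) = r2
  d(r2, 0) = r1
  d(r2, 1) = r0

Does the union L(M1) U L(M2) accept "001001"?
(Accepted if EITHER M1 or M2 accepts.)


M1: final=q0 accepted=True
M2: final=r0 accepted=False

Yes, union accepts


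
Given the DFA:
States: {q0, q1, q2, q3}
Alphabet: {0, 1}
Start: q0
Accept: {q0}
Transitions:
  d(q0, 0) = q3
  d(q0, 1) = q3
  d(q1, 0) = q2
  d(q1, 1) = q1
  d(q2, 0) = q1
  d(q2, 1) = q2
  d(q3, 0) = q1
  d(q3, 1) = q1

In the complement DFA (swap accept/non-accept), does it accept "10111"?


Trace: q0 -> q3 -> q1 -> q1 -> q1 -> q1
Final: q1
Original accept: {q0}
Complement: q1 is not in original accept

Yes, complement accepts (original rejects)


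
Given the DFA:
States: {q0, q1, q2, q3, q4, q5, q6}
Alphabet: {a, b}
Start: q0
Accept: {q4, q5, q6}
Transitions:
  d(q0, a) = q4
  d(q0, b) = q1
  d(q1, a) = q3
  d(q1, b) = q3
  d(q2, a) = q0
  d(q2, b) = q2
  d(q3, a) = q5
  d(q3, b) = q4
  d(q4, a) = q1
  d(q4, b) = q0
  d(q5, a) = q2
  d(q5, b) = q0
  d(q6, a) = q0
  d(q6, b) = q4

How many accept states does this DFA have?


Accept states listed: {q4, q5, q6}
Counting: q4(1) q5(2) q6(3)

3


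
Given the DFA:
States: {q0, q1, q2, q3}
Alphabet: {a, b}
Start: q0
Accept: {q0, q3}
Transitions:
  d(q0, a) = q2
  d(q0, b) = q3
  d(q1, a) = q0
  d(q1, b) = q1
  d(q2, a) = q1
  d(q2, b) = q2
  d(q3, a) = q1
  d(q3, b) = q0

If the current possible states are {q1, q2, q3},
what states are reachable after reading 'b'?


Apply transition on 'b' from each current state:
  d(q1, b) = q1
  d(q2, b) = q2
  d(q3, b) = q0

{q0, q1, q2}


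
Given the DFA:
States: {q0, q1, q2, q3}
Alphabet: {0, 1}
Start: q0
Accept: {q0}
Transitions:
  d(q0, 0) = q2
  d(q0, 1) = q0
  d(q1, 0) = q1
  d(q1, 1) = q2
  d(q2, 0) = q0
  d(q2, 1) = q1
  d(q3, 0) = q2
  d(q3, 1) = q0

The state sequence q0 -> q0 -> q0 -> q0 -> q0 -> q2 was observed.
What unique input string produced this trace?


Trace back each transition to find the symbol:
  q0 --[1]--> q0
  q0 --[1]--> q0
  q0 --[1]--> q0
  q0 --[1]--> q0
  q0 --[0]--> q2

"11110"


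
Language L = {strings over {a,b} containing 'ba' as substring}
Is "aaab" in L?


'ba' does not occur

No, "aaab" is not in L


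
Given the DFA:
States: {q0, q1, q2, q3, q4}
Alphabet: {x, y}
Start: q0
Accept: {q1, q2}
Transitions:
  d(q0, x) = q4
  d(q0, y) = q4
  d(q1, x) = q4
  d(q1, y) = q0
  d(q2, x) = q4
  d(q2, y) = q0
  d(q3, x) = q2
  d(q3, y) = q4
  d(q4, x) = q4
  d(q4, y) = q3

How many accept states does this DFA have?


Accept states listed: {q1, q2}
Counting: q1(1) q2(2)

2


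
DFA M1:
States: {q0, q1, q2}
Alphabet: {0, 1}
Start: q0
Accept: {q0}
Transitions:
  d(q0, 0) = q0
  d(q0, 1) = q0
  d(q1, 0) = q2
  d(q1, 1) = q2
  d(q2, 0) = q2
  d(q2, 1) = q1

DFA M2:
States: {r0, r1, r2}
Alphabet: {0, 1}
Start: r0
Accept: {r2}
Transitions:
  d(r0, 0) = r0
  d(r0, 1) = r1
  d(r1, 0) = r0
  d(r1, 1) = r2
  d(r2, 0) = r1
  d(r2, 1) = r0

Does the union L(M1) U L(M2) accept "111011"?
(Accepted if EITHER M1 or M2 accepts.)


M1: final=q0 accepted=True
M2: final=r2 accepted=True

Yes, union accepts


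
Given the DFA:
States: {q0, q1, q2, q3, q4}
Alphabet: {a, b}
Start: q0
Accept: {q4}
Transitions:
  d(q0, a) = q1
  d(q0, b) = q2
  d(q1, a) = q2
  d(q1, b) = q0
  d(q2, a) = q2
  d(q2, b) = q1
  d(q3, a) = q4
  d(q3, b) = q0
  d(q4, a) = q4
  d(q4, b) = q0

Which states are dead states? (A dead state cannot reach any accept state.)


Forward reachability from each state:
  q0 -> reaches {q0, q1, q2}, no accept state (dead)
  q1 -> reaches {q0, q1, q2}, no accept state (dead)
  q2 -> reaches {q0, q1, q2}, no accept state (dead)
  q3 -> reaches accept state q4 (live)
  q4 -> reaches accept state q4 (live)

{q0, q1, q2}


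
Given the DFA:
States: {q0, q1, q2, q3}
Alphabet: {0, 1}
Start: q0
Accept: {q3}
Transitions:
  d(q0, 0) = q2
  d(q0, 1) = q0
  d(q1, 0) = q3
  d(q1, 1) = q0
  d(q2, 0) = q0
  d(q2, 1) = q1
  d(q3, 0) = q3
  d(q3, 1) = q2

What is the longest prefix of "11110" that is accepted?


Run the DFA, marking each prefix where the state is accepting:
  "" -> q0 [reject]
  "1" -> q0 [reject]
  "11" -> q0 [reject]
  "111" -> q0 [reject]
  "1111" -> q0 [reject]
  "11110" -> q2 [reject]

No prefix is accepted


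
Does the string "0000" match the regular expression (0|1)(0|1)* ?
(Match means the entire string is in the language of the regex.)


|string| = 4; first = '0'; last = '0'

Yes, "0000" matches (0|1)(0|1)*


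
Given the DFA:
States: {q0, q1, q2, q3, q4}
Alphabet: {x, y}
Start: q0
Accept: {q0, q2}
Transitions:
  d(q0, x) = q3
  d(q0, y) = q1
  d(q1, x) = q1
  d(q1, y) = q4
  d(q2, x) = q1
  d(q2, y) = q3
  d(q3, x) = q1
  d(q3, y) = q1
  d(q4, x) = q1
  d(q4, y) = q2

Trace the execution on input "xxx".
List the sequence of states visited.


Input: xxx
d(q0, x) = q3
d(q3, x) = q1
d(q1, x) = q1


q0 -> q3 -> q1 -> q1


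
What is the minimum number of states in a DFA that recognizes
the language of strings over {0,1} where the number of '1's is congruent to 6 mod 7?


States track (count of '1') mod 7.
Need 7 states: one per remainder 0..6; accept = remainder 6.

7


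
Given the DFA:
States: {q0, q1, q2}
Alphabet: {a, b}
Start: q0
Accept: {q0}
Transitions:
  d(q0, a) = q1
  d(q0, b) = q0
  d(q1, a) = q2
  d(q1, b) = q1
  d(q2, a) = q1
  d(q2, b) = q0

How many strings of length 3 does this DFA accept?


Enumerating all length-3 strings:
  "aaa" -> q1 [reject]
  "aab" -> q0 [accept]
  "aba" -> q2 [reject]
  "abb" -> q1 [reject]
  "baa" -> q2 [reject]
  "bab" -> q1 [reject]
  "bba" -> q1 [reject]
  "bbb" -> q0 [accept]

2 out of 8


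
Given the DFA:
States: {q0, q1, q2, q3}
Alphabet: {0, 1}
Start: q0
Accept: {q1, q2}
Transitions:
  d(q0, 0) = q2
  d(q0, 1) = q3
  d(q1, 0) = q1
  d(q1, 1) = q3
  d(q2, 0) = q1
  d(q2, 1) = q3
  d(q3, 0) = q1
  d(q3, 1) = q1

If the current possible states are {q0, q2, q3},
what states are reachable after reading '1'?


Apply transition on '1' from each current state:
  d(q0, 1) = q3
  d(q2, 1) = q3
  d(q3, 1) = q1

{q1, q3}


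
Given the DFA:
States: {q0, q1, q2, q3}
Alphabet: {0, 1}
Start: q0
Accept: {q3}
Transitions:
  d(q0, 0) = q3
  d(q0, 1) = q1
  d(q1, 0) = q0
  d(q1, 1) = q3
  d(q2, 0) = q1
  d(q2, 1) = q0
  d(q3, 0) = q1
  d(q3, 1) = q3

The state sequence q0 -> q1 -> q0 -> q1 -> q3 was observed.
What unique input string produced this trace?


Trace back each transition to find the symbol:
  q0 --[1]--> q1
  q1 --[0]--> q0
  q0 --[1]--> q1
  q1 --[1]--> q3

"1011"


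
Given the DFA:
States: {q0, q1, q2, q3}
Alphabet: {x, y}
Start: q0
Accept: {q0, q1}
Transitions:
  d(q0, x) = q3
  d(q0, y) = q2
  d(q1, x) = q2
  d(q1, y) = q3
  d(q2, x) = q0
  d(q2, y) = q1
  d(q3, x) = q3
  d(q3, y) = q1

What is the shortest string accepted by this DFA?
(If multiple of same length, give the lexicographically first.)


BFS by string length (lex-first path to each state shown):
  len 0: q0<-""
Found accept state at length 0.

"" (empty string)


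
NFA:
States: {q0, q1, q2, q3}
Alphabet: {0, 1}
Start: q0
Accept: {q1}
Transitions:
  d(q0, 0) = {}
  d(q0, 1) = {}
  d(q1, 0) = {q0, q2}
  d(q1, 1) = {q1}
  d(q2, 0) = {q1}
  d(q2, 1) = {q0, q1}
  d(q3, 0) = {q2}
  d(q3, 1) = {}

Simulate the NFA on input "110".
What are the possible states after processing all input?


Start: {q0}
  --1--> {}
  --1--> {}
  --0--> {}

{} (empty set, no valid transitions)


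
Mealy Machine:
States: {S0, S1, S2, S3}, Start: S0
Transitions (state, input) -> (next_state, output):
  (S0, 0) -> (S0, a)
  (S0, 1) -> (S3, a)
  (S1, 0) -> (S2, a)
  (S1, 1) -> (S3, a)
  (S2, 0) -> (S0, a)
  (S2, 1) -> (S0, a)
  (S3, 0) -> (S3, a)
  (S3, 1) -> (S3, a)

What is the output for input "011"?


Step-by-step:
  (S0, 0) -> (S0, a)
  (S0, 1) -> (S3, a)
  (S3, 1) -> (S3, a)

"aaa"


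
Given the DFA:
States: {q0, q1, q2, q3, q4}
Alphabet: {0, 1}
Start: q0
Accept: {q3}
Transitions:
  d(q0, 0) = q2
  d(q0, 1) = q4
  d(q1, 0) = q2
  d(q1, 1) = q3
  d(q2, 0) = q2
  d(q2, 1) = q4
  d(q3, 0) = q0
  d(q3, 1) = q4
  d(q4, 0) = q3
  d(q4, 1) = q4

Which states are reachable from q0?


BFS from q0:
  layer 0: {q0}
  layer 1: {q2, q4}
  layer 2: {q3}

{q0, q2, q3, q4}


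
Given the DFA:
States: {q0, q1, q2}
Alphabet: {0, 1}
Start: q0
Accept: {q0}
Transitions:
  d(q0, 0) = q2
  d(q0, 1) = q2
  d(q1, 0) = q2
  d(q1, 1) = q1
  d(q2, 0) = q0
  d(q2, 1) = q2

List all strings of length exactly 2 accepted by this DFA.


All strings of length 2: 4 total
Accepted: 2

"00", "10"


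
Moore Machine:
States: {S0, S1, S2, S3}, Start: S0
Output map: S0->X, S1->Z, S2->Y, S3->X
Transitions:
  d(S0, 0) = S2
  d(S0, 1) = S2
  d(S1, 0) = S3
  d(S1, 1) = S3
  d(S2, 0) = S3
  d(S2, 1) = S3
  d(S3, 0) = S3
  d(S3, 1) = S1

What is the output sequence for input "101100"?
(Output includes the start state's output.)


Start: S0 (output X)
  --1--> S2 (output Y)
  --0--> S3 (output X)
  --1--> S1 (output Z)
  --1--> S3 (output X)
  --0--> S3 (output X)
  --0--> S3 (output X)

"XYXZXXX"


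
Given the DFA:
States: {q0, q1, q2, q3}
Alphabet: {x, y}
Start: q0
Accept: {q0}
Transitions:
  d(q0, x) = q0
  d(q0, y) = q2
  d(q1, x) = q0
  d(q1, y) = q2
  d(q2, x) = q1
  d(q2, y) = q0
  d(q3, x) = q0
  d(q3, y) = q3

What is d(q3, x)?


Looking up transition d(q3, x)

q0


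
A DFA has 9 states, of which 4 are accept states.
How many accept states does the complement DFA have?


Complement swaps accept and non-accept states.
9 - 4 = 5

5


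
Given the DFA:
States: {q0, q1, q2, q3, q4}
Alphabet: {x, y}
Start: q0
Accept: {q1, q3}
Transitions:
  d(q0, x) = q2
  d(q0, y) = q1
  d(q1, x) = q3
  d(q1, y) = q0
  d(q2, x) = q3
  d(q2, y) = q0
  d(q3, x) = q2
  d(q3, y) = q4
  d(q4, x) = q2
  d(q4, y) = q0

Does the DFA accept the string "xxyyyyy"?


Trace: q0 -> q2 -> q3 -> q4 -> q0 -> q1 -> q0 -> q1
Final state: q1
Accept states: {q1, q3}

Yes, accepted (final state q1 is an accept state)


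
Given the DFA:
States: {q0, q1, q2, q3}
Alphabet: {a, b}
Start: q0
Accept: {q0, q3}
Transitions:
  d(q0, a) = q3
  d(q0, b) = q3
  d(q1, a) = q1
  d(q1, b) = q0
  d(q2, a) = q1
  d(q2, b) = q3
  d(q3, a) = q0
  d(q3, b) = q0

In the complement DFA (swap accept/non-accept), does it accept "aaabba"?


Trace: q0 -> q3 -> q0 -> q3 -> q0 -> q3 -> q0
Final: q0
Original accept: {q0, q3}
Complement: q0 is in original accept

No, complement rejects (original accepts)


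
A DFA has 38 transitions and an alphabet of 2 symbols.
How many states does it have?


Each state has exactly one transition per symbol.
states = transitions / |alphabet| = 38 / 2 = 19

19


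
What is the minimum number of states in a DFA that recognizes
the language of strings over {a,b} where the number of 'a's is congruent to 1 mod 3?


States track (count of 'a') mod 3.
Need 3 states: one per remainder 0..2; accept = remainder 1.

3


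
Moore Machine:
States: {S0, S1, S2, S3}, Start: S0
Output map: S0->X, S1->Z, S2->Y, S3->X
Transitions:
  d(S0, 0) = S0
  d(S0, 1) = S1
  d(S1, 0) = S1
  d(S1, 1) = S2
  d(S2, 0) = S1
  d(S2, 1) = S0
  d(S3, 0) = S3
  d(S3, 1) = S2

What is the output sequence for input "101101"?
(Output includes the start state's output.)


Start: S0 (output X)
  --1--> S1 (output Z)
  --0--> S1 (output Z)
  --1--> S2 (output Y)
  --1--> S0 (output X)
  --0--> S0 (output X)
  --1--> S1 (output Z)

"XZZYXXZ"


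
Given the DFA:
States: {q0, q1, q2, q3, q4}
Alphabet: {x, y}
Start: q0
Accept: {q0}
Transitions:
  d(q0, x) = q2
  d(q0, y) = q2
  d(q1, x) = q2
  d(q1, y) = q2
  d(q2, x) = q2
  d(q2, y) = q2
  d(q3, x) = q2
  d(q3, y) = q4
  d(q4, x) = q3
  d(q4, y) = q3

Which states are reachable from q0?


BFS from q0:
  layer 0: {q0}
  layer 1: {q2}

{q0, q2}


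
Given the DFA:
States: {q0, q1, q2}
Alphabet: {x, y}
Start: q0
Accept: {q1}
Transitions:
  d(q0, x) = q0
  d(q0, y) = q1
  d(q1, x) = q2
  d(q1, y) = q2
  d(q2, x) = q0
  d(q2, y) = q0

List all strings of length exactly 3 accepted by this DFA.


All strings of length 3: 8 total
Accepted: 1

"xxy"


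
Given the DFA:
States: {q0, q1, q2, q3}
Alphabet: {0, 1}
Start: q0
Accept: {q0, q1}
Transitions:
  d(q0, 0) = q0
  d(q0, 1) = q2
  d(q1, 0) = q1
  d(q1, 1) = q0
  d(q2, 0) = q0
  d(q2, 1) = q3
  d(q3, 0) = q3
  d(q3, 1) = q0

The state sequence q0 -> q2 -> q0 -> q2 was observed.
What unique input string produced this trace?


Trace back each transition to find the symbol:
  q0 --[1]--> q2
  q2 --[0]--> q0
  q0 --[1]--> q2

"101"


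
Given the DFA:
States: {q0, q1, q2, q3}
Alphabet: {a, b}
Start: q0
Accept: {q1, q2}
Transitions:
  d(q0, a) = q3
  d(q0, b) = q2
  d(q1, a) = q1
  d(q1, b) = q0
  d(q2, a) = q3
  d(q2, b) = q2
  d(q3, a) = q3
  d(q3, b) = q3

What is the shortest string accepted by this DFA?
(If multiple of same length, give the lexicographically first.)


BFS by string length (lex-first path to each state shown):
  len 0: q0<-""
  len 1: q2<-"b", q3<-"a"
Found accept state at length 1.

"b"


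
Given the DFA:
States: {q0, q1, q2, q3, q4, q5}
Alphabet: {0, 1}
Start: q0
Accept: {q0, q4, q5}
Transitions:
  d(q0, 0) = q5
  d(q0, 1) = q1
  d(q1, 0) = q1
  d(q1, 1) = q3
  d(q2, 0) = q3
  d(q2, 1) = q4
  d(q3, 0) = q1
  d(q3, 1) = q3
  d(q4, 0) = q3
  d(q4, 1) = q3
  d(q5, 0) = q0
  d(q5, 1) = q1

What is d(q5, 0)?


Looking up transition d(q5, 0)

q0


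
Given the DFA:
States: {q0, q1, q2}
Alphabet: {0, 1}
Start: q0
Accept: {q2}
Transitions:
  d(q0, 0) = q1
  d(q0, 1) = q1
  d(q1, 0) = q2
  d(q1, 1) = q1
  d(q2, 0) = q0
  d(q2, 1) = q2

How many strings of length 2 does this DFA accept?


Enumerating all length-2 strings:
  "00" -> q2 [accept]
  "01" -> q1 [reject]
  "10" -> q2 [accept]
  "11" -> q1 [reject]

2 out of 4


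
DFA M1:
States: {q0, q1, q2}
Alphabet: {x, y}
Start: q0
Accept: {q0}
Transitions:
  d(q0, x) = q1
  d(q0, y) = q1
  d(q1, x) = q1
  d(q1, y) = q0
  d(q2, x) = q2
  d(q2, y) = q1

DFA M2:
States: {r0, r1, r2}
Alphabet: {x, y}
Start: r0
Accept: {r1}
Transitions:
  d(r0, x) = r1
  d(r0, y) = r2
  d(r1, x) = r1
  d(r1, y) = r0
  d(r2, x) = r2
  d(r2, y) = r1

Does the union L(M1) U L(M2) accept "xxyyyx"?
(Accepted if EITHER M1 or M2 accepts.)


M1: final=q1 accepted=False
M2: final=r1 accepted=True

Yes, union accepts


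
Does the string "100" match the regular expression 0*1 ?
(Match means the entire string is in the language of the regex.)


|string| = 3; first = '1'; last = '0'

No, "100" does not match 0*1


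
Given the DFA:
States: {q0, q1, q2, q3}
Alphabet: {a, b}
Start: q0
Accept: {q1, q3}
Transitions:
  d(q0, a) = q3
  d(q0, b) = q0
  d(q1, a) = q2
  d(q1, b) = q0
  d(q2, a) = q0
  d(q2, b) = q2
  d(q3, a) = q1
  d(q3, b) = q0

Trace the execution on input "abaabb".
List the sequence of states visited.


Input: abaabb
d(q0, a) = q3
d(q3, b) = q0
d(q0, a) = q3
d(q3, a) = q1
d(q1, b) = q0
d(q0, b) = q0


q0 -> q3 -> q0 -> q3 -> q1 -> q0 -> q0


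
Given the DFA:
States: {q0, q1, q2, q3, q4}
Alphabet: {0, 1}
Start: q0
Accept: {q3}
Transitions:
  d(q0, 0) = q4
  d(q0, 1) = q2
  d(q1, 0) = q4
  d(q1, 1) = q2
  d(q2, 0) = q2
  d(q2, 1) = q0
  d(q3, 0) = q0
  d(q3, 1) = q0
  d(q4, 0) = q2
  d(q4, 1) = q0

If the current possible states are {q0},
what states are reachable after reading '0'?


Apply transition on '0' from each current state:
  d(q0, 0) = q4

{q4}


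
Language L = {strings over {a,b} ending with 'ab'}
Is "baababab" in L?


last two symbols = 'ab'

Yes, "baababab" is in L


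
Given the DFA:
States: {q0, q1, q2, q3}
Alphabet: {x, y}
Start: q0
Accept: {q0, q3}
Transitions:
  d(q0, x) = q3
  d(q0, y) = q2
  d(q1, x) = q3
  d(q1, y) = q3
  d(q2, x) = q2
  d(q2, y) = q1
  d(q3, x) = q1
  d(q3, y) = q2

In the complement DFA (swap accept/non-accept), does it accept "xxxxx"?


Trace: q0 -> q3 -> q1 -> q3 -> q1 -> q3
Final: q3
Original accept: {q0, q3}
Complement: q3 is in original accept

No, complement rejects (original accepts)


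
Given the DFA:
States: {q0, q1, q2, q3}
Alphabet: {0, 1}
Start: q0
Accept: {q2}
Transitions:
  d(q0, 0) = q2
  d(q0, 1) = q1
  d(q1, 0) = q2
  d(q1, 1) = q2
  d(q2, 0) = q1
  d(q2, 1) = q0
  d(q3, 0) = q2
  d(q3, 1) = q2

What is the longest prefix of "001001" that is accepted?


Run the DFA, marking each prefix where the state is accepting:
  "" -> q0 [reject]
  "0" -> q2 [accept]
  "00" -> q1 [reject]
  "001" -> q2 [accept]
  "0010" -> q1 [reject]
  "00100" -> q2 [accept]
  "001001" -> q0 [reject]

"00100"


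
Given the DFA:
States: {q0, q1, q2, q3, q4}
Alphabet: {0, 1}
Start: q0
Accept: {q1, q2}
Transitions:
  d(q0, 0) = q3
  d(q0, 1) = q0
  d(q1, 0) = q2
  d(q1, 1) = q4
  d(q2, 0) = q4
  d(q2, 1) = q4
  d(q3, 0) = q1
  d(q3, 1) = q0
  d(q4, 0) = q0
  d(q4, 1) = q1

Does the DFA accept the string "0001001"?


Trace: q0 -> q3 -> q1 -> q2 -> q4 -> q0 -> q3 -> q0
Final state: q0
Accept states: {q1, q2}

No, rejected (final state q0 is not an accept state)


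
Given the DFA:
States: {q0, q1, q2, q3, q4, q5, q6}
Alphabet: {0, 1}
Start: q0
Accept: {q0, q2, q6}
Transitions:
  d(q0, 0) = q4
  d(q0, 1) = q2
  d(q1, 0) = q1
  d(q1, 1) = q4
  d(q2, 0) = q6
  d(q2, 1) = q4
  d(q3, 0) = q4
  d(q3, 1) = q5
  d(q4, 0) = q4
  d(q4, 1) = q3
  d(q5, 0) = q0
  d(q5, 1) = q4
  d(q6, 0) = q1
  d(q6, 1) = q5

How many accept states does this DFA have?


Accept states listed: {q0, q2, q6}
Counting: q0(1) q2(2) q6(3)

3


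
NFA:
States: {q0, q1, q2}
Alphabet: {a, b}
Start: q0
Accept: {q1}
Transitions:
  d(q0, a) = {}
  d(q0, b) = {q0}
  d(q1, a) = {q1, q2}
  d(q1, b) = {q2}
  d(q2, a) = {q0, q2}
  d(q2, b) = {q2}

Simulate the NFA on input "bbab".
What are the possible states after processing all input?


Start: {q0}
  --b--> {q0}
  --b--> {q0}
  --a--> {}
  --b--> {}

{} (empty set, no valid transitions)


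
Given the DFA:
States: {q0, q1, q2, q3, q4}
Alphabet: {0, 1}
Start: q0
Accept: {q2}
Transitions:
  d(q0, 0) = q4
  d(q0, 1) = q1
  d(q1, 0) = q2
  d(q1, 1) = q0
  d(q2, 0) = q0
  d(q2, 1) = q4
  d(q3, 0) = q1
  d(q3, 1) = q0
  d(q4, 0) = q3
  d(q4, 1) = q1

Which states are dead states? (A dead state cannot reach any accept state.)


Forward reachability from each state:
  q0 -> reaches accept state q2 (live)
  q1 -> reaches accept state q2 (live)
  q2 -> reaches accept state q2 (live)
  q3 -> reaches accept state q2 (live)
  q4 -> reaches accept state q2 (live)

None (all states can reach an accept state)


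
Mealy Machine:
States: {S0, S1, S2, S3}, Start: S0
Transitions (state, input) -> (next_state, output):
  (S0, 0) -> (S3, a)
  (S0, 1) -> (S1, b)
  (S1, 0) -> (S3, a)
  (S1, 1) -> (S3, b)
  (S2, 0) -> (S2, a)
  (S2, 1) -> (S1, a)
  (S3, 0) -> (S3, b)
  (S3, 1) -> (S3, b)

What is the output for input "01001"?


Step-by-step:
  (S0, 0) -> (S3, a)
  (S3, 1) -> (S3, b)
  (S3, 0) -> (S3, b)
  (S3, 0) -> (S3, b)
  (S3, 1) -> (S3, b)

"abbbb"


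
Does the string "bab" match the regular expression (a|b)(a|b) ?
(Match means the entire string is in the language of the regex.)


|string| = 3; first = 'b'; last = 'b'

No, "bab" does not match (a|b)(a|b)


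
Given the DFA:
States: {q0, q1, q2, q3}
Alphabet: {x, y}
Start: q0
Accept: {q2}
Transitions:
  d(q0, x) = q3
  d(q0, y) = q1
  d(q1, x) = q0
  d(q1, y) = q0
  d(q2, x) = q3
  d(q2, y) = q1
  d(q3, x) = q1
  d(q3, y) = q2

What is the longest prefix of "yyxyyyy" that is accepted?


Run the DFA, marking each prefix where the state is accepting:
  "" -> q0 [reject]
  "y" -> q1 [reject]
  "yy" -> q0 [reject]
  "yyx" -> q3 [reject]
  "yyxy" -> q2 [accept]
  "yyxyy" -> q1 [reject]
  "yyxyyy" -> q0 [reject]
  "yyxyyyy" -> q1 [reject]

"yyxy"


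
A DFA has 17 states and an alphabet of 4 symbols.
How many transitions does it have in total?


Each state has exactly one transition per symbol.
17 * 4 = 68

68


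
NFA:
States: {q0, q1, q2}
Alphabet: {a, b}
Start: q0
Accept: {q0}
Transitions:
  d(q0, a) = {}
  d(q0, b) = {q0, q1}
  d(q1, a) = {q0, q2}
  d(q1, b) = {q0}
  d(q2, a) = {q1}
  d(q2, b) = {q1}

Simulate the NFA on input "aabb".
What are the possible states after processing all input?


Start: {q0}
  --a--> {}
  --a--> {}
  --b--> {}
  --b--> {}

{} (empty set, no valid transitions)


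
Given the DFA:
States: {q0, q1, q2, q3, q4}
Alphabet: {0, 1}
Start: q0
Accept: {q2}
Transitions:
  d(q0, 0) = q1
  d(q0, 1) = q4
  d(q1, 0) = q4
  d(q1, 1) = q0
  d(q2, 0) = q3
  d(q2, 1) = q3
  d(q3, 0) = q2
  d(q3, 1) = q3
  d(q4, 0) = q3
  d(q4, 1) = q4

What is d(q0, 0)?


Looking up transition d(q0, 0)

q1


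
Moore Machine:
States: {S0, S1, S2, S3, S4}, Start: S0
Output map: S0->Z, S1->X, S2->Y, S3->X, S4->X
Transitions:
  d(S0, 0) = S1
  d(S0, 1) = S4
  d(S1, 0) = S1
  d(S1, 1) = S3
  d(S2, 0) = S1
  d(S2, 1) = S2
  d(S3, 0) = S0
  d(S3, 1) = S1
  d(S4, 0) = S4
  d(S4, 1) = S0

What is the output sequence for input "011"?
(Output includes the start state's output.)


Start: S0 (output Z)
  --0--> S1 (output X)
  --1--> S3 (output X)
  --1--> S1 (output X)

"ZXXX"


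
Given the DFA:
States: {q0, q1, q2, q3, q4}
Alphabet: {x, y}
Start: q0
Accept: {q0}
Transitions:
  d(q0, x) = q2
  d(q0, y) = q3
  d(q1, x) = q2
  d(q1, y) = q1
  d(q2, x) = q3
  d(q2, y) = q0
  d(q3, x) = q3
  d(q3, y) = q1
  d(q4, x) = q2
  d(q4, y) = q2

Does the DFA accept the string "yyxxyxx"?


Trace: q0 -> q3 -> q1 -> q2 -> q3 -> q1 -> q2 -> q3
Final state: q3
Accept states: {q0}

No, rejected (final state q3 is not an accept state)


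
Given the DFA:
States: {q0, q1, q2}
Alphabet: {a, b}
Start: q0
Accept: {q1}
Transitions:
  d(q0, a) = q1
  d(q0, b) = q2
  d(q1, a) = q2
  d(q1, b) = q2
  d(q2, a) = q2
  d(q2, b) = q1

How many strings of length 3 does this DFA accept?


Enumerating all length-3 strings:
  "aaa" -> q2 [reject]
  "aab" -> q1 [accept]
  "aba" -> q2 [reject]
  "abb" -> q1 [accept]
  "baa" -> q2 [reject]
  "bab" -> q1 [accept]
  "bba" -> q2 [reject]
  "bbb" -> q2 [reject]

3 out of 8


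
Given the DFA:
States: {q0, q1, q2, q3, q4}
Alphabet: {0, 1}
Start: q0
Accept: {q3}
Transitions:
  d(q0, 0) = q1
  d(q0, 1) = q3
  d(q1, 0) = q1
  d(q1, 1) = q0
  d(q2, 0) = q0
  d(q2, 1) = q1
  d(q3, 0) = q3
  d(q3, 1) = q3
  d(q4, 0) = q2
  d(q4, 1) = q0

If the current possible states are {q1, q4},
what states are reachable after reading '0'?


Apply transition on '0' from each current state:
  d(q1, 0) = q1
  d(q4, 0) = q2

{q1, q2}


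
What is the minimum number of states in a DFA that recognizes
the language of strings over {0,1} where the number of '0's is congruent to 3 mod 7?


States track (count of '0') mod 7.
Need 7 states: one per remainder 0..6; accept = remainder 3.

7


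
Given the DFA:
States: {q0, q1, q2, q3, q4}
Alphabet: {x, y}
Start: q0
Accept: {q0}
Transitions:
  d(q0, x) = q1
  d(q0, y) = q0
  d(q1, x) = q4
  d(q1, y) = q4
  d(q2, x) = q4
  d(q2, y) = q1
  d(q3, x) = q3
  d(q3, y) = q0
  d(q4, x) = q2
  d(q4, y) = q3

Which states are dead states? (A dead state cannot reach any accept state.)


Forward reachability from each state:
  q0 -> reaches accept state q0 (live)
  q1 -> reaches accept state q0 (live)
  q2 -> reaches accept state q0 (live)
  q3 -> reaches accept state q0 (live)
  q4 -> reaches accept state q0 (live)

None (all states can reach an accept state)


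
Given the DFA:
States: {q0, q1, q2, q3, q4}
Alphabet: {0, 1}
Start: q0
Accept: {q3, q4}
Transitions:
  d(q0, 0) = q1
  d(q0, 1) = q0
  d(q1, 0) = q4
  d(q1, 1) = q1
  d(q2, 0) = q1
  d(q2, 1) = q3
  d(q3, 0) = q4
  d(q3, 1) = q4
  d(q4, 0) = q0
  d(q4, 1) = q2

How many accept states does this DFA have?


Accept states listed: {q3, q4}
Counting: q3(1) q4(2)

2


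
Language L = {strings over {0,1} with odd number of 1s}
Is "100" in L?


count('1') = 1; 1 mod 2 = 1

Yes, "100" is in L


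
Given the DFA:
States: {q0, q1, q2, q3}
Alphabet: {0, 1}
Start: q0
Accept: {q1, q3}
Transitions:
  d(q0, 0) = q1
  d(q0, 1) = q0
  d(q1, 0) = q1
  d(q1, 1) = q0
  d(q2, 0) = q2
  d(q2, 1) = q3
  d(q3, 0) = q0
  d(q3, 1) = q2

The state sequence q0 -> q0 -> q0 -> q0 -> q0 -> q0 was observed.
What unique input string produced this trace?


Trace back each transition to find the symbol:
  q0 --[1]--> q0
  q0 --[1]--> q0
  q0 --[1]--> q0
  q0 --[1]--> q0
  q0 --[1]--> q0

"11111"


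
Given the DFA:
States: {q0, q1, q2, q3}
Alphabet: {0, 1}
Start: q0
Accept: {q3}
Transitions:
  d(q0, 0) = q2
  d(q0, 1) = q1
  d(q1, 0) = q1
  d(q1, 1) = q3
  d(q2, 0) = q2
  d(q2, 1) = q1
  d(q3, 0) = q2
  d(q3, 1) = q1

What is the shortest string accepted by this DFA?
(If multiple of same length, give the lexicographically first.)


BFS by string length (lex-first path to each state shown):
  len 0: q0<-""
  len 1: q1<-"1", q2<-"0"
  len 2: q1<-"01", q2<-"00", q3<-"11"
Found accept state at length 2.

"11"


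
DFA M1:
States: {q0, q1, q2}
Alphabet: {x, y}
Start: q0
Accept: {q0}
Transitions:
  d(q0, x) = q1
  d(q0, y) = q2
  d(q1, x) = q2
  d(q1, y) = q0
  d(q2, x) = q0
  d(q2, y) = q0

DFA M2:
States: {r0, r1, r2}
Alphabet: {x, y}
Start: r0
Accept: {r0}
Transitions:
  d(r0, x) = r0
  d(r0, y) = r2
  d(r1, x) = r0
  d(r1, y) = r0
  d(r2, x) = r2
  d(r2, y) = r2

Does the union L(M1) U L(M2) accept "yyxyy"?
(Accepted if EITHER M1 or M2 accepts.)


M1: final=q2 accepted=False
M2: final=r2 accepted=False

No, union rejects (neither accepts)


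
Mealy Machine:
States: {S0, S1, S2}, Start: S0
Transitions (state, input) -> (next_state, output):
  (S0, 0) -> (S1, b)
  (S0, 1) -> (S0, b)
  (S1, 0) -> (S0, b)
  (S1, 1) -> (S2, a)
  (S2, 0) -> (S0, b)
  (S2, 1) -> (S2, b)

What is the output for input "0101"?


Step-by-step:
  (S0, 0) -> (S1, b)
  (S1, 1) -> (S2, a)
  (S2, 0) -> (S0, b)
  (S0, 1) -> (S0, b)

"babb"


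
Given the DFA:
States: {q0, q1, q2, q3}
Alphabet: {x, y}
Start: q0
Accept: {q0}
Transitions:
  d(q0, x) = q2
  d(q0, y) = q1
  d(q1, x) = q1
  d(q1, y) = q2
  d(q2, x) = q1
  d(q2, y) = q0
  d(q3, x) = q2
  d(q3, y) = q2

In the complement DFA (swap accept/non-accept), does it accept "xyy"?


Trace: q0 -> q2 -> q0 -> q1
Final: q1
Original accept: {q0}
Complement: q1 is not in original accept

Yes, complement accepts (original rejects)


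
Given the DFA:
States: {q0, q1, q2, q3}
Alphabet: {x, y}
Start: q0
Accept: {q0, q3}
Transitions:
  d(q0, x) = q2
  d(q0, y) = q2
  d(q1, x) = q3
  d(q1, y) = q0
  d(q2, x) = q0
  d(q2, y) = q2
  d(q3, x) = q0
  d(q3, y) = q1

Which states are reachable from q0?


BFS from q0:
  layer 0: {q0}
  layer 1: {q2}

{q0, q2}


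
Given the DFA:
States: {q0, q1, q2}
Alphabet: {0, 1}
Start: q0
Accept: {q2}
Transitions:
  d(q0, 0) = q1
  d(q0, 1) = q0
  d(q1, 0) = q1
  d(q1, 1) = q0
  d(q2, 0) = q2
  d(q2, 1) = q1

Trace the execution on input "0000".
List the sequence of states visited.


Input: 0000
d(q0, 0) = q1
d(q1, 0) = q1
d(q1, 0) = q1
d(q1, 0) = q1


q0 -> q1 -> q1 -> q1 -> q1


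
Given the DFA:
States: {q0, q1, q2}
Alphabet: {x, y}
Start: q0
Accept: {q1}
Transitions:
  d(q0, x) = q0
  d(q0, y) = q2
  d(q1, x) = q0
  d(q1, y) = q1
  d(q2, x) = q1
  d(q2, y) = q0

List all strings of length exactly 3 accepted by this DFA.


All strings of length 3: 8 total
Accepted: 2

"xyx", "yxy"


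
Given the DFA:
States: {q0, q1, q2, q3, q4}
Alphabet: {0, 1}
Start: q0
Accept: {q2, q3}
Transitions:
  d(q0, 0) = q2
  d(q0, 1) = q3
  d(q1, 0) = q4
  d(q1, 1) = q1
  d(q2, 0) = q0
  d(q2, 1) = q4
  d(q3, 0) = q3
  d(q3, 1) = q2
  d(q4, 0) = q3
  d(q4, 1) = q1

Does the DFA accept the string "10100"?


Trace: q0 -> q3 -> q3 -> q2 -> q0 -> q2
Final state: q2
Accept states: {q2, q3}

Yes, accepted (final state q2 is an accept state)


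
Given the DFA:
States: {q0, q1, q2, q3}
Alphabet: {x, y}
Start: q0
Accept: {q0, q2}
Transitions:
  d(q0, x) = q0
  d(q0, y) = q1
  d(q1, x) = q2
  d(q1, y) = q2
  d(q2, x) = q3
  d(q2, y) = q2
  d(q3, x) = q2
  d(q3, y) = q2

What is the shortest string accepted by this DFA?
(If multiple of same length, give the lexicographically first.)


BFS by string length (lex-first path to each state shown):
  len 0: q0<-""
Found accept state at length 0.

"" (empty string)


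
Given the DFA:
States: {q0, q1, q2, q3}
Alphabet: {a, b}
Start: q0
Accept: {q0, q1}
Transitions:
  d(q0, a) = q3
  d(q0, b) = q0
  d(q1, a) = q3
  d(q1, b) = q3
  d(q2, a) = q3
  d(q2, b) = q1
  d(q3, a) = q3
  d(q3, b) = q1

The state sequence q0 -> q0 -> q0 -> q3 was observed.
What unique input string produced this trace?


Trace back each transition to find the symbol:
  q0 --[b]--> q0
  q0 --[b]--> q0
  q0 --[a]--> q3

"bba"


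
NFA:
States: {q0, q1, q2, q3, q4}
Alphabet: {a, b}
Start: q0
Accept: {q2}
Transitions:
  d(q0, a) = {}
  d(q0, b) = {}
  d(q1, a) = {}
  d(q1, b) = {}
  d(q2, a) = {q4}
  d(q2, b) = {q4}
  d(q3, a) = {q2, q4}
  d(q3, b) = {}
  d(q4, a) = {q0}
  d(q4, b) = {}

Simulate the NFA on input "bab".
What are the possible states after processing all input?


Start: {q0}
  --b--> {}
  --a--> {}
  --b--> {}

{} (empty set, no valid transitions)


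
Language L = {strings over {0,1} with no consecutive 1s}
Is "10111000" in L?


'11' occurs at index 2

No, "10111000" is not in L


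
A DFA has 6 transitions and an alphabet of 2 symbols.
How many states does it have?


Each state has exactly one transition per symbol.
states = transitions / |alphabet| = 6 / 2 = 3

3


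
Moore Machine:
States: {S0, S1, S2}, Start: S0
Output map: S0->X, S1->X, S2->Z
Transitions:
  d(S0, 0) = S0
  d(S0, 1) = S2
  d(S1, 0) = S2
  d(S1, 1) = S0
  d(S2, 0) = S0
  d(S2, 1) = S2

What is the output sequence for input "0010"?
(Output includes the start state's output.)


Start: S0 (output X)
  --0--> S0 (output X)
  --0--> S0 (output X)
  --1--> S2 (output Z)
  --0--> S0 (output X)

"XXXZX"


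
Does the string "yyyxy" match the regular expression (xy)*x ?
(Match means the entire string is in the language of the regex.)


|string| = 5; first = 'y'; last = 'y'

No, "yyyxy" does not match (xy)*x


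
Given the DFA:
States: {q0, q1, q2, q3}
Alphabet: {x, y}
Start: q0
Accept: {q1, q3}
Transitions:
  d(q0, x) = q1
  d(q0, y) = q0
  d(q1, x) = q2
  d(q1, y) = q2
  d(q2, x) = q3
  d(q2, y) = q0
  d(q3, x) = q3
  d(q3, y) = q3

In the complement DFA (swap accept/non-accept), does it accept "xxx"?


Trace: q0 -> q1 -> q2 -> q3
Final: q3
Original accept: {q1, q3}
Complement: q3 is in original accept

No, complement rejects (original accepts)
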